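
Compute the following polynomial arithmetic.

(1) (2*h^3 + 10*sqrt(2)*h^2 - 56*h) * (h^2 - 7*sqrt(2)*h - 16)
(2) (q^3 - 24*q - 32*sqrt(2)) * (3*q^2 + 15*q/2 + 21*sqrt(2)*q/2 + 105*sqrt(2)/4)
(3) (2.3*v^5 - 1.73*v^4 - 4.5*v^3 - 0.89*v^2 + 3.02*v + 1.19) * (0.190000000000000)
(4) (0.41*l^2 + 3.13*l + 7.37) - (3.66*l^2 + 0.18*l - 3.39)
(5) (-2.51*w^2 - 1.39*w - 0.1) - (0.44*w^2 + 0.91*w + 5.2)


(1) = 2*h^5 - 4*sqrt(2)*h^4 - 228*h^3 + 232*sqrt(2)*h^2 + 896*h
(2) = 3*q^5 + 15*q^4/2 + 21*sqrt(2)*q^4/2 - 72*q^3 + 105*sqrt(2)*q^3/4 - 348*sqrt(2)*q^2 - 180*q^2 - 870*sqrt(2)*q - 672*q - 1680
(3) = 0.437*v^5 - 0.3287*v^4 - 0.855*v^3 - 0.1691*v^2 + 0.5738*v + 0.2261
(4) = -3.25*l^2 + 2.95*l + 10.76
(5) = -2.95*w^2 - 2.3*w - 5.3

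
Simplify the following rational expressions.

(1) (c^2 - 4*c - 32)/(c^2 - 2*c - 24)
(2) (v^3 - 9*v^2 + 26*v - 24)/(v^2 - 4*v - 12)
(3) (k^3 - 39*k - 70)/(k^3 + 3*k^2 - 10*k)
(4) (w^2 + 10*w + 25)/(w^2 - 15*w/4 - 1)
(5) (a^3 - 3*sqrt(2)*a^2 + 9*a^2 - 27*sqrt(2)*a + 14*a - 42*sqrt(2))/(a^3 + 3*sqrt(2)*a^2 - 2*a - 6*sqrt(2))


(1) = (c - 8)/(c - 6)
(2) = (v^3 - 9*v^2 + 26*v - 24)/(v^2 - 4*v - 12)
(3) = (k^2 - 5*k - 14)/(k^2 - 2*k)
(4) = (4*w^2 + 40*w + 100)/(4*w^2 - 15*w - 4)
(5) = (a^3 + a^2*(9 - 3*sqrt(2)) + a*(14 - 27*sqrt(2)) - 42*sqrt(2))/(a^3 + 3*sqrt(2)*a^2 - 2*a - 6*sqrt(2))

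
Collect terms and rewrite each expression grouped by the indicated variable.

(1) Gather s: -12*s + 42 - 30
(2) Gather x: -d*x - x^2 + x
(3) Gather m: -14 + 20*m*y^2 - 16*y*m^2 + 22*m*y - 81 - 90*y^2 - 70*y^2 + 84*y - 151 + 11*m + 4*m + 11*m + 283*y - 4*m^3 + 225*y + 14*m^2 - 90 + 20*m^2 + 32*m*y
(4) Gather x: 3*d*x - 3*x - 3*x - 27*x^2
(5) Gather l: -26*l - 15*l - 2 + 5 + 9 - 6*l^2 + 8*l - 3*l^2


(1) = 12 - 12*s
(2) = -x^2 + x*(1 - d)
(3) = -4*m^3 + m^2*(34 - 16*y) + m*(20*y^2 + 54*y + 26) - 160*y^2 + 592*y - 336
(4) = -27*x^2 + x*(3*d - 6)
(5) = -9*l^2 - 33*l + 12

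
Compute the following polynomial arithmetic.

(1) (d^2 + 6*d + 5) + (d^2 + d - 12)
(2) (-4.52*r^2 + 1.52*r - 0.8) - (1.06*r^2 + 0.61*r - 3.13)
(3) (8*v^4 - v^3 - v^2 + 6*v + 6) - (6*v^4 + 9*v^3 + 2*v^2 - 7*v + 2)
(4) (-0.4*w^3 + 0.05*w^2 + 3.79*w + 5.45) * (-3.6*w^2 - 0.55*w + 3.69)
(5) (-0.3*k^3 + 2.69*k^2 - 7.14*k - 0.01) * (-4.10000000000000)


(1) = 2*d^2 + 7*d - 7
(2) = -5.58*r^2 + 0.91*r + 2.33
(3) = 2*v^4 - 10*v^3 - 3*v^2 + 13*v + 4
(4) = 1.44*w^5 + 0.04*w^4 - 15.1475*w^3 - 21.52*w^2 + 10.9876*w + 20.1105
(5) = 1.23*k^3 - 11.029*k^2 + 29.274*k + 0.041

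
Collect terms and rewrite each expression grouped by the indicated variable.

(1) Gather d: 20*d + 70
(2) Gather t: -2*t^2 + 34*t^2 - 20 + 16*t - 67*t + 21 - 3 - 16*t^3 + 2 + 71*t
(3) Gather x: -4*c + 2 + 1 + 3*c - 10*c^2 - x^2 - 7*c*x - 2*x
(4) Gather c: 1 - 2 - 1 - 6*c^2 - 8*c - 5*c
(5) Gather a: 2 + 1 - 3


(1) = 20*d + 70
(2) = -16*t^3 + 32*t^2 + 20*t
(3) = -10*c^2 - c - x^2 + x*(-7*c - 2) + 3
(4) = -6*c^2 - 13*c - 2
(5) = 0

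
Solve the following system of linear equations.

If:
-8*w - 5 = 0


Then:
w = -5/8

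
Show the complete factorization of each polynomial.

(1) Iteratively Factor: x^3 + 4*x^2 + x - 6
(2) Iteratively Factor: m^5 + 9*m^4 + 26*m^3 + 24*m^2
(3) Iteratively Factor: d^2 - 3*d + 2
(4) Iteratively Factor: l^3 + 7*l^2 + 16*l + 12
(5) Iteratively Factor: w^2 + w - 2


(1) = (x + 3)*(x^2 + x - 2) = (x + 2)*(x + 3)*(x - 1)
(2) = (m)*(m^4 + 9*m^3 + 26*m^2 + 24*m) = m*(m + 4)*(m^3 + 5*m^2 + 6*m) = m*(m + 3)*(m + 4)*(m^2 + 2*m) = m^2*(m + 3)*(m + 4)*(m + 2)
(3) = (d - 2)*(d - 1)
(4) = (l + 2)*(l^2 + 5*l + 6) = (l + 2)^2*(l + 3)
(5) = (w - 1)*(w + 2)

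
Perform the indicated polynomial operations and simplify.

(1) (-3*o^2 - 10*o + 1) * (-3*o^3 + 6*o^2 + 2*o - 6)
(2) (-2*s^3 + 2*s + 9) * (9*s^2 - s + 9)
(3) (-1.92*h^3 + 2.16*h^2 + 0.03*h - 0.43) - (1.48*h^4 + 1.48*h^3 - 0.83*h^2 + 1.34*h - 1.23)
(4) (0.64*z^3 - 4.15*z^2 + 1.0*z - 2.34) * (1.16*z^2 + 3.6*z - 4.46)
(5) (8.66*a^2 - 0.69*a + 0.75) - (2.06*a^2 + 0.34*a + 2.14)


(1) = 9*o^5 + 12*o^4 - 69*o^3 + 4*o^2 + 62*o - 6
(2) = -18*s^5 + 2*s^4 + 79*s^2 + 9*s + 81
(3) = -1.48*h^4 - 3.4*h^3 + 2.99*h^2 - 1.31*h + 0.8
(4) = 0.7424*z^5 - 2.51*z^4 - 16.6344*z^3 + 19.3946*z^2 - 12.884*z + 10.4364
(5) = 6.6*a^2 - 1.03*a - 1.39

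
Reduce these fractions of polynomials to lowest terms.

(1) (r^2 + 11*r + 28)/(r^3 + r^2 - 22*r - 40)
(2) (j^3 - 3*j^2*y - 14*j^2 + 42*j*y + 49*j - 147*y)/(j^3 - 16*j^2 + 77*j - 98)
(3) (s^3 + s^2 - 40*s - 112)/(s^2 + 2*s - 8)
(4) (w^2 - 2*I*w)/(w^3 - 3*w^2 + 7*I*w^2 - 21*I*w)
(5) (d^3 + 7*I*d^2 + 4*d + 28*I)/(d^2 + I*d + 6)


(1) = (r + 7)/(r^2 - 3*r - 10)
(2) = (j - 3*y)/(j - 2)
(3) = (s^2 - 3*s - 28)/(s - 2)
(4) = (w - 2*I)/(w^2 + w*(-3 + 7*I) - 21*I)
(5) = (d^2 + 9*I*d - 14)/(d + 3*I)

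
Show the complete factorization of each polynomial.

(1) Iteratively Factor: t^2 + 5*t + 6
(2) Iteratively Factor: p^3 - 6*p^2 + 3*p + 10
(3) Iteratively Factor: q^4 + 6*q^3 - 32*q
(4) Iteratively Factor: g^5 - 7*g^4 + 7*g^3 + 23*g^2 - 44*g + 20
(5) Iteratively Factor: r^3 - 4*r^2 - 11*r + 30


(1) = (t + 2)*(t + 3)
(2) = (p + 1)*(p^2 - 7*p + 10) = (p - 2)*(p + 1)*(p - 5)
(3) = (q + 4)*(q^3 + 2*q^2 - 8*q) = (q + 4)^2*(q^2 - 2*q) = (q - 2)*(q + 4)^2*(q)
(4) = (g + 2)*(g^4 - 9*g^3 + 25*g^2 - 27*g + 10) = (g - 1)*(g + 2)*(g^3 - 8*g^2 + 17*g - 10) = (g - 1)^2*(g + 2)*(g^2 - 7*g + 10) = (g - 5)*(g - 1)^2*(g + 2)*(g - 2)
(5) = (r - 5)*(r^2 + r - 6) = (r - 5)*(r - 2)*(r + 3)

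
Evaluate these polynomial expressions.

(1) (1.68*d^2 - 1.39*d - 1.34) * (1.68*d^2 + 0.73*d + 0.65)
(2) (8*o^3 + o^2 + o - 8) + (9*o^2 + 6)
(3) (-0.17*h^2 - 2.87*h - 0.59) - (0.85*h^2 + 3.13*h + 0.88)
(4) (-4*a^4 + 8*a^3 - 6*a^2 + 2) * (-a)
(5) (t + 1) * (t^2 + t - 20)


(1) = 2.8224*d^4 - 1.1088*d^3 - 2.1739*d^2 - 1.8817*d - 0.871
(2) = 8*o^3 + 10*o^2 + o - 2
(3) = -1.02*h^2 - 6.0*h - 1.47
(4) = 4*a^5 - 8*a^4 + 6*a^3 - 2*a
(5) = t^3 + 2*t^2 - 19*t - 20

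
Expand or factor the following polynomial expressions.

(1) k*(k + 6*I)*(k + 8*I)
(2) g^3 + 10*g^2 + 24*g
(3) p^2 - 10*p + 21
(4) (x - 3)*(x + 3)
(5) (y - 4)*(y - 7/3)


(1) = k^3 + 14*I*k^2 - 48*k
(2) = g*(g + 4)*(g + 6)
(3) = (p - 7)*(p - 3)
(4) = x^2 - 9
(5) = y^2 - 19*y/3 + 28/3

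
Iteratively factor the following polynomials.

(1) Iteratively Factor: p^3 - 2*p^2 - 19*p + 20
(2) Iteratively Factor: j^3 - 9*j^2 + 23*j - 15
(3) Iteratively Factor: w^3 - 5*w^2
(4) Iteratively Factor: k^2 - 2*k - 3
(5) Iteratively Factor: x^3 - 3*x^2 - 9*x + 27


(1) = (p - 5)*(p^2 + 3*p - 4) = (p - 5)*(p - 1)*(p + 4)
(2) = (j - 1)*(j^2 - 8*j + 15) = (j - 3)*(j - 1)*(j - 5)
(3) = (w - 5)*(w^2) = w*(w - 5)*(w)
(4) = (k - 3)*(k + 1)
(5) = (x - 3)*(x^2 - 9) = (x - 3)^2*(x + 3)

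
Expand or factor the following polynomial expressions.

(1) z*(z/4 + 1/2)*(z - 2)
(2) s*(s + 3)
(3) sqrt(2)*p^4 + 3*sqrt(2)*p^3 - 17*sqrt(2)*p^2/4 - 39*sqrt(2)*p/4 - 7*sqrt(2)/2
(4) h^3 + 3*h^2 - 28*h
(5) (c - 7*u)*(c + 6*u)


(1) = z^3/4 - z
(2) = s^2 + 3*s
(3) = (p - 2)*(p + 1/2)*(p + 7/2)*(sqrt(2)*p + sqrt(2))
(4) = h*(h - 4)*(h + 7)
(5) = c^2 - c*u - 42*u^2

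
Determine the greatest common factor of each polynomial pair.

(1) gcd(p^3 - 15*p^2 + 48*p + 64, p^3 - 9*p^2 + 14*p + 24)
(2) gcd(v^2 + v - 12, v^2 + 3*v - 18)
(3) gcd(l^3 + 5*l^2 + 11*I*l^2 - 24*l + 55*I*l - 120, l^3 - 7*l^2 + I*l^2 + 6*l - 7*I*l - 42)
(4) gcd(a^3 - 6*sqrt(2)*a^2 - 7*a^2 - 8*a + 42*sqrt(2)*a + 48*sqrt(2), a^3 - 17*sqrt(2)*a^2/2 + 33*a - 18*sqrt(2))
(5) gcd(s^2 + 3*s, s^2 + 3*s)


(1) = gcd((p - 8)^2*(p + 1), (p - 6)*(p - 4)*(p + 1)) = p + 1
(2) = gcd((v - 3)*(v + 4), (v - 3)*(v + 6)) = v - 3
(3) = l + 3*I
(4) = a - 6*sqrt(2)
(5) = s^2 + 3*s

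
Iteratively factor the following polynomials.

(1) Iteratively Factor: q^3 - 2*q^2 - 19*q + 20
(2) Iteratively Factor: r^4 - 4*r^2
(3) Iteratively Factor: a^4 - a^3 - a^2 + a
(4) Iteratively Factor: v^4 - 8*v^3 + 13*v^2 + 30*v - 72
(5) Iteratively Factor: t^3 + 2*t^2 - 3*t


(1) = (q - 5)*(q^2 + 3*q - 4) = (q - 5)*(q + 4)*(q - 1)
(2) = (r - 2)*(r^3 + 2*r^2) = r*(r - 2)*(r^2 + 2*r) = r*(r - 2)*(r + 2)*(r)
(3) = (a - 1)*(a^3 - a) = (a - 1)^2*(a^2 + a) = (a - 1)^2*(a + 1)*(a)
(4) = (v - 3)*(v^3 - 5*v^2 - 2*v + 24) = (v - 3)*(v + 2)*(v^2 - 7*v + 12) = (v - 3)^2*(v + 2)*(v - 4)
(5) = (t)*(t^2 + 2*t - 3) = t*(t - 1)*(t + 3)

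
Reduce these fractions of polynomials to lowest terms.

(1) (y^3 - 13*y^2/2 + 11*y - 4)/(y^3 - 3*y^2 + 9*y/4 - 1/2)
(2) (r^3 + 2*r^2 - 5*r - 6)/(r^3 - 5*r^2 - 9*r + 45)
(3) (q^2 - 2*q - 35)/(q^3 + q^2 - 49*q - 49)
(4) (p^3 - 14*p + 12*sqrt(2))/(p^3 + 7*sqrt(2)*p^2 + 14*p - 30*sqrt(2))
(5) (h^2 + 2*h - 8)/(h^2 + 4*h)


(1) = (2*y - 8)/(2*y - 1)
(2) = (r^2 - r - 2)/(r^2 - 8*r + 15)
(3) = (q + 5)/(q^2 + 8*q + 7)
(4) = (p - 2*sqrt(2))/(p + 5*sqrt(2))
(5) = (h - 2)/h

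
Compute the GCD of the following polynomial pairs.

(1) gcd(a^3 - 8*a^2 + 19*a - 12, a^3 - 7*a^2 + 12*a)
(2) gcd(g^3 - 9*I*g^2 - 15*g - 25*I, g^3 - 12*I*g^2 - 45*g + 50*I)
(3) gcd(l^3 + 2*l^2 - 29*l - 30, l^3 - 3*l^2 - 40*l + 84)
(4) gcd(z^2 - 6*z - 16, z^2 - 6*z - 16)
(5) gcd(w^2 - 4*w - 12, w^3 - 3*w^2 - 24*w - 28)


(1) = gcd((a - 4)*(a - 3)*(a - 1), a*(a - 4)*(a - 3)) = a^2 - 7*a + 12
(2) = g^2 - 10*I*g - 25
(3) = l + 6
(4) = gcd((z - 8)*(z + 2), (z - 8)*(z + 2)) = z^2 - 6*z - 16
(5) = gcd((w - 6)*(w + 2), (w - 7)*(w + 2)^2) = w + 2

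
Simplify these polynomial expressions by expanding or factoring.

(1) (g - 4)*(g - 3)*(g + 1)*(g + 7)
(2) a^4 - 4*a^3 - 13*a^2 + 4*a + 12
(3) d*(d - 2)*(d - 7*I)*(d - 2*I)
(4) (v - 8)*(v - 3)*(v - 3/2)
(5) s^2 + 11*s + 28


(1) = g^4 + g^3 - 37*g^2 + 47*g + 84
(2) = (a - 6)*(a - 1)*(a + 1)*(a + 2)
(3) = d^4 - 2*d^3 - 9*I*d^3 - 14*d^2 + 18*I*d^2 + 28*d
(4) = v^3 - 25*v^2/2 + 81*v/2 - 36
(5) = (s + 4)*(s + 7)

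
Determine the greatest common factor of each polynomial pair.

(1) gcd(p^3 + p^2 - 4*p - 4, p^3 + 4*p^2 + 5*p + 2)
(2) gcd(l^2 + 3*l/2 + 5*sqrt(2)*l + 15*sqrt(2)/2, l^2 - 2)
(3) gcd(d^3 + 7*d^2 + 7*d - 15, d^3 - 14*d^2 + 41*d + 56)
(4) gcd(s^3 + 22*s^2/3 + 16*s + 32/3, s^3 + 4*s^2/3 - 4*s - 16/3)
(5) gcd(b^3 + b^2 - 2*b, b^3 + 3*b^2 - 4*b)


(1) = gcd((p - 2)*(p + 1)*(p + 2), (p + 1)^2*(p + 2)) = p^2 + 3*p + 2
(2) = gcd((l + 3/2)*(l + 5*sqrt(2)), (l - sqrt(2))*(l + sqrt(2))) = 1
(3) = gcd((d - 1)*(d + 3)*(d + 5), (d - 8)*(d - 7)*(d + 1)) = 1
(4) = gcd((s + 4/3)*(s + 2)*(s + 4), (s - 2)*(s + 4/3)*(s + 2)) = s^2 + 10*s/3 + 8/3
(5) = gcd(b*(b - 1)*(b + 2), b*(b - 1)*(b + 4)) = b^2 - b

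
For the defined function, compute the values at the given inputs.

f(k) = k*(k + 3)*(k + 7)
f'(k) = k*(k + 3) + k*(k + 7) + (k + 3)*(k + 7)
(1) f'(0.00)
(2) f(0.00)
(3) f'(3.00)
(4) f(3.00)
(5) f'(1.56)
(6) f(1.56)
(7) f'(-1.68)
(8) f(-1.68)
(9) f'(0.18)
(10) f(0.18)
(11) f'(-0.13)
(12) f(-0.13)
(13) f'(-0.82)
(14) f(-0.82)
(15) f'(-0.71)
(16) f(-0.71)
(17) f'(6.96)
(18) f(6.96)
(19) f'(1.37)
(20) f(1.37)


(1) = 21.00
(2) = 0.00
(3) = 108.00
(4) = 180.00
(5) = 59.50
(6) = 60.89
(7) = -4.13
(8) = -11.80
(9) = 24.70
(10) = 4.11
(11) = 18.45
(12) = -2.56
(13) = 6.62
(14) = -11.05
(15) = 8.31
(16) = -10.23
(17) = 305.52
(18) = 967.73
(19) = 54.03
(20) = 50.11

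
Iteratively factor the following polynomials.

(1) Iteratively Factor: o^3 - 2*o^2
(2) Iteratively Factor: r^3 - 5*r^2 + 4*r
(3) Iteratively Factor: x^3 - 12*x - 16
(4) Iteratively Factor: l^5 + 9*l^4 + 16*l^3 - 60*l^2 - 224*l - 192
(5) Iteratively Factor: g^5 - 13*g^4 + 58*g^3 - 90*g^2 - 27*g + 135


(1) = (o)*(o^2 - 2*o) = o*(o - 2)*(o)
(2) = (r - 1)*(r^2 - 4*r) = (r - 4)*(r - 1)*(r)
(3) = (x - 4)*(x^2 + 4*x + 4) = (x - 4)*(x + 2)*(x + 2)
(4) = (l + 4)*(l^4 + 5*l^3 - 4*l^2 - 44*l - 48) = (l - 3)*(l + 4)*(l^3 + 8*l^2 + 20*l + 16) = (l - 3)*(l + 4)^2*(l^2 + 4*l + 4) = (l - 3)*(l + 2)*(l + 4)^2*(l + 2)
(5) = (g - 5)*(g^4 - 8*g^3 + 18*g^2 - 27) = (g - 5)*(g - 3)*(g^3 - 5*g^2 + 3*g + 9) = (g - 5)*(g - 3)*(g + 1)*(g^2 - 6*g + 9) = (g - 5)*(g - 3)^2*(g + 1)*(g - 3)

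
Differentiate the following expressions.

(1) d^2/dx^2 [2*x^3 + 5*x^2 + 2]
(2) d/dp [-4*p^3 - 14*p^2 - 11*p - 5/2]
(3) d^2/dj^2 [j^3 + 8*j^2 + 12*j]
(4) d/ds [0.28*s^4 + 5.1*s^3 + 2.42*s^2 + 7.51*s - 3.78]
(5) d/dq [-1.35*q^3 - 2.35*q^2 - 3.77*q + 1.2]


(1) = 12*x + 10
(2) = -12*p^2 - 28*p - 11
(3) = 6*j + 16
(4) = 1.12*s^3 + 15.3*s^2 + 4.84*s + 7.51
(5) = -4.05*q^2 - 4.7*q - 3.77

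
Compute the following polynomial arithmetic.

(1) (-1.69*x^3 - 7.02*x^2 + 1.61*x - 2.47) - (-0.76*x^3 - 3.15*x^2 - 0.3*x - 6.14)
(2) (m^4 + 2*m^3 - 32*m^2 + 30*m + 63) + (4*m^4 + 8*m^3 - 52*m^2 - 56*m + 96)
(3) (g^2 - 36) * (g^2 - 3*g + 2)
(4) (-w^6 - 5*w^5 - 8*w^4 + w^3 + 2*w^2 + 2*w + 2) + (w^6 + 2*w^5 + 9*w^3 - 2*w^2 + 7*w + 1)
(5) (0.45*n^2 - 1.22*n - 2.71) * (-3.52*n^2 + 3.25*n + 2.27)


(1) = -0.93*x^3 - 3.87*x^2 + 1.91*x + 3.67
(2) = 5*m^4 + 10*m^3 - 84*m^2 - 26*m + 159
(3) = g^4 - 3*g^3 - 34*g^2 + 108*g - 72
(4) = -3*w^5 - 8*w^4 + 10*w^3 + 9*w + 3
(5) = -1.584*n^4 + 5.7569*n^3 + 6.5957*n^2 - 11.5769*n - 6.1517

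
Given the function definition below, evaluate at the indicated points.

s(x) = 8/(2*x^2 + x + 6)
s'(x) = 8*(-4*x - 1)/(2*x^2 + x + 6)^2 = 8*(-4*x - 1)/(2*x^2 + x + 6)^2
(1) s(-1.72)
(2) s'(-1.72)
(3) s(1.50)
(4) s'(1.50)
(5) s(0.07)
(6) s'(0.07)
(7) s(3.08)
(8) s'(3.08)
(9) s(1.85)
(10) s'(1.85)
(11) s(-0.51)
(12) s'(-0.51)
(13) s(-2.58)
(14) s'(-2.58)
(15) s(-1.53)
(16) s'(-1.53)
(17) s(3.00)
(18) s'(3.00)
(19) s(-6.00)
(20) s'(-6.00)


(1) = 0.78
(2) = 0.45
(3) = 0.67
(4) = -0.39
(5) = 1.32
(6) = -0.28
(7) = 0.29
(8) = -0.14
(9) = 0.54
(10) = -0.31
(11) = 1.33
(12) = 0.23
(13) = 0.48
(14) = 0.27
(15) = 0.87
(16) = 0.49
(17) = 0.30
(18) = -0.14
(19) = 0.11
(20) = 0.04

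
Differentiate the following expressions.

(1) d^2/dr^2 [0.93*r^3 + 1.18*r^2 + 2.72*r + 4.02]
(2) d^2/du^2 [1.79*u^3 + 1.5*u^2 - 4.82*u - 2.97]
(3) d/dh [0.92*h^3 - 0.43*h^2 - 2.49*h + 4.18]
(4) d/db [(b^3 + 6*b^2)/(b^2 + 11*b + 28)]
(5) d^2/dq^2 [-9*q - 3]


(1) = 5.58*r + 2.36
(2) = 10.74*u + 3.0
(3) = 2.76*h^2 - 0.86*h - 2.49
(4) = b*(b^3 + 22*b^2 + 150*b + 336)/(b^4 + 22*b^3 + 177*b^2 + 616*b + 784)
(5) = 0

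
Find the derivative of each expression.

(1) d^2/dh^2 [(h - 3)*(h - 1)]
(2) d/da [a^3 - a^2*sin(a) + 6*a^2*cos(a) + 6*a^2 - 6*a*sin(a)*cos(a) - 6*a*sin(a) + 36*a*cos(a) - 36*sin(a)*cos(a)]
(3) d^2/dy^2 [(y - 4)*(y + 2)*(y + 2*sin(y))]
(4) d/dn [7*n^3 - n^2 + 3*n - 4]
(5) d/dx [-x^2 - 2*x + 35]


(1) = 2
(2) = -6*a^2*sin(a) - a^2*cos(a) + 3*a^2 - 38*a*sin(a) + 6*a*cos(a) - 6*a*cos(2*a) + 12*a - 6*sin(a) - 3*sin(2*a) + 36*cos(a) - 36*cos(2*a)
(3) = -2*y^2*sin(y) + 4*y*sin(y) + 8*y*cos(y) + 6*y + 20*sin(y) - 8*cos(y) - 4
(4) = 21*n^2 - 2*n + 3
(5) = -2*x - 2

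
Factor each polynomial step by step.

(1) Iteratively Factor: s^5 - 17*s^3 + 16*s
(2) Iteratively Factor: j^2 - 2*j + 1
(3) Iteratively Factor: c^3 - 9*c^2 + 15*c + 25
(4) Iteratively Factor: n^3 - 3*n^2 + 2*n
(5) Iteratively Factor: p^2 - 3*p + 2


(1) = (s + 4)*(s^4 - 4*s^3 - s^2 + 4*s) = (s - 1)*(s + 4)*(s^3 - 3*s^2 - 4*s) = (s - 4)*(s - 1)*(s + 4)*(s^2 + s) = (s - 4)*(s - 1)*(s + 1)*(s + 4)*(s)
(2) = (j - 1)*(j - 1)
(3) = (c - 5)*(c^2 - 4*c - 5) = (c - 5)^2*(c + 1)
(4) = (n - 2)*(n^2 - n) = n*(n - 2)*(n - 1)
(5) = (p - 1)*(p - 2)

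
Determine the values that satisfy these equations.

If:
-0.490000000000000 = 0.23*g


Then:
g = -2.13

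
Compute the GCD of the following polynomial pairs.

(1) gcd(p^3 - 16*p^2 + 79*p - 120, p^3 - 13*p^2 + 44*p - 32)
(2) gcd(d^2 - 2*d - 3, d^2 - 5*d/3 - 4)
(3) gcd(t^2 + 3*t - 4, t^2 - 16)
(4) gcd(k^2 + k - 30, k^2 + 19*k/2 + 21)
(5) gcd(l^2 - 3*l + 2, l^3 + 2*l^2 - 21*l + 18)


(1) = gcd((p - 8)*(p - 5)*(p - 3), (p - 8)*(p - 4)*(p - 1)) = p - 8
(2) = d - 3
(3) = t + 4
(4) = gcd((k - 5)*(k + 6), (k + 7/2)*(k + 6)) = k + 6
(5) = l - 1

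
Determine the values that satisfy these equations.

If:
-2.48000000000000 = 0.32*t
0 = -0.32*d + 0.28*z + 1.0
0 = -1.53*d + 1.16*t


Then:
d = -5.88
t = -7.75
z = -10.29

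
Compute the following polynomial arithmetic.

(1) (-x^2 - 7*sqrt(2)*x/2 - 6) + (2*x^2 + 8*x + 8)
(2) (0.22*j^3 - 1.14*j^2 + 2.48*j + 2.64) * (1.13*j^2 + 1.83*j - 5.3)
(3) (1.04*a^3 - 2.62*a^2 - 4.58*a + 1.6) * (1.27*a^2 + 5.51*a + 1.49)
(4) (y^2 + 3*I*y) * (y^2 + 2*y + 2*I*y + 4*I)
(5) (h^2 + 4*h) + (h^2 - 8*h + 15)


(1) = x^2 - 7*sqrt(2)*x/2 + 8*x + 2
(2) = 0.2486*j^5 - 0.8856*j^4 - 0.4498*j^3 + 13.5636*j^2 - 8.3128*j - 13.992
(3) = 1.3208*a^5 + 2.403*a^4 - 18.7032*a^3 - 27.1076*a^2 + 1.9918*a + 2.384
(4) = y^4 + 2*y^3 + 5*I*y^3 - 6*y^2 + 10*I*y^2 - 12*y
(5) = 2*h^2 - 4*h + 15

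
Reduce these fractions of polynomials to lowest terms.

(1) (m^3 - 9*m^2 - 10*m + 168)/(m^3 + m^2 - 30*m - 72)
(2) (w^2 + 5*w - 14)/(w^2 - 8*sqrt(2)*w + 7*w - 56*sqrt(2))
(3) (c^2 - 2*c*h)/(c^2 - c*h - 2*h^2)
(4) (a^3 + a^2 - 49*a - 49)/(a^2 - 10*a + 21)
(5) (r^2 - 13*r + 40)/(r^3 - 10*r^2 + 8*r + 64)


(1) = (m - 7)/(m + 3)
(2) = (w - 2)/(w - 8*sqrt(2))
(3) = c/(c + h)
(4) = (a^2 + 8*a + 7)/(a - 3)
(5) = (r - 5)/(r^2 - 2*r - 8)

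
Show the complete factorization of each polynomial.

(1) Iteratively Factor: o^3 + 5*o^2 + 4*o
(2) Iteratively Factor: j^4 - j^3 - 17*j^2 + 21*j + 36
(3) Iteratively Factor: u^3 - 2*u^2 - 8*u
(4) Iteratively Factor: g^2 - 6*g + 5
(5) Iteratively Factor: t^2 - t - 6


(1) = (o + 4)*(o^2 + o) = (o + 1)*(o + 4)*(o)
(2) = (j + 4)*(j^3 - 5*j^2 + 3*j + 9) = (j - 3)*(j + 4)*(j^2 - 2*j - 3) = (j - 3)^2*(j + 4)*(j + 1)
(3) = (u - 4)*(u^2 + 2*u) = (u - 4)*(u + 2)*(u)
(4) = (g - 5)*(g - 1)
(5) = (t - 3)*(t + 2)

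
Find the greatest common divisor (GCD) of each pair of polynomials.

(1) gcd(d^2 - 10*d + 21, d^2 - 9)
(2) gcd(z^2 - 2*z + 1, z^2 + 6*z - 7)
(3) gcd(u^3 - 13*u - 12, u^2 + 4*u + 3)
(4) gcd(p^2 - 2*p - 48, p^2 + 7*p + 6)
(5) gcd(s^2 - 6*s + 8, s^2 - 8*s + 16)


(1) = gcd((d - 7)*(d - 3), (d - 3)*(d + 3)) = d - 3
(2) = z - 1
(3) = u^2 + 4*u + 3
(4) = p + 6
(5) = gcd((s - 4)*(s - 2), (s - 4)^2) = s - 4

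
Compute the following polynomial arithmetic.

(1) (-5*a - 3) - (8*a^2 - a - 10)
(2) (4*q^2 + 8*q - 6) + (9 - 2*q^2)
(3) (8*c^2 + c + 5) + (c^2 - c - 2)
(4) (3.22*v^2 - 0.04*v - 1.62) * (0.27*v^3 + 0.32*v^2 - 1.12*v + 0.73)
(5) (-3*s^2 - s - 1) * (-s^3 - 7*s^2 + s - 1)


(1) = -8*a^2 - 4*a + 7
(2) = 2*q^2 + 8*q + 3
(3) = 9*c^2 + 3
(4) = 0.8694*v^5 + 1.0196*v^4 - 4.0566*v^3 + 1.877*v^2 + 1.7852*v - 1.1826
(5) = 3*s^5 + 22*s^4 + 5*s^3 + 9*s^2 + 1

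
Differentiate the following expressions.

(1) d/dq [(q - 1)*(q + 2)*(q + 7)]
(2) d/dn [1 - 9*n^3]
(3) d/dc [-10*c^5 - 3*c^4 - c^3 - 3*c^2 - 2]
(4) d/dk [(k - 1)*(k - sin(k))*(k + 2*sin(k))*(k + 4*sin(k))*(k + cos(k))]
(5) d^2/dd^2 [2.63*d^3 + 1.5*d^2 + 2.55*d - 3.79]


(1) = 3*q^2 + 16*q + 5
(2) = -27*n^2
(3) = c*(-50*c^3 - 12*c^2 - 3*c - 6)
(4) = (1 - k)*(k - sin(k))*(k + 2*sin(k))*(k + 4*sin(k))*(sin(k) - 1) + (1 - k)*(k + 2*sin(k))*(k + 4*sin(k))*(k + cos(k))*(cos(k) - 1) + (k - 1)*(k - sin(k))*(k + 2*sin(k))*(k + cos(k))*(4*cos(k) + 1) + (k - 1)*(k - sin(k))*(k + 4*sin(k))*(k + cos(k))*(2*cos(k) + 1) + (k - sin(k))*(k + 2*sin(k))*(k + 4*sin(k))*(k + cos(k))
(5) = 15.78*d + 3.0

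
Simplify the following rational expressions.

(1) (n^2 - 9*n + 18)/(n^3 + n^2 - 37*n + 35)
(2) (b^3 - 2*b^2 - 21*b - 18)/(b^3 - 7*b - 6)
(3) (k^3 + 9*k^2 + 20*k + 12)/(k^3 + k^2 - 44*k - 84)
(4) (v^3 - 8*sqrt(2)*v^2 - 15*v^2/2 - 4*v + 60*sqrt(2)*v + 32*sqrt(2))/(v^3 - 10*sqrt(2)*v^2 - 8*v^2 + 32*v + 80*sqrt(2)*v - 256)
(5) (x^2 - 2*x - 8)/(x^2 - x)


(1) = (n^2 - 9*n + 18)/(n^3 + n^2 - 37*n + 35)
(2) = (b^2 - 3*b - 18)/(b^2 - b - 6)
(3) = (k + 1)/(k - 7)
(4) = (2*v + 1)/(2*v - 4*sqrt(2))
(5) = (x^2 - 2*x - 8)/(x^2 - x)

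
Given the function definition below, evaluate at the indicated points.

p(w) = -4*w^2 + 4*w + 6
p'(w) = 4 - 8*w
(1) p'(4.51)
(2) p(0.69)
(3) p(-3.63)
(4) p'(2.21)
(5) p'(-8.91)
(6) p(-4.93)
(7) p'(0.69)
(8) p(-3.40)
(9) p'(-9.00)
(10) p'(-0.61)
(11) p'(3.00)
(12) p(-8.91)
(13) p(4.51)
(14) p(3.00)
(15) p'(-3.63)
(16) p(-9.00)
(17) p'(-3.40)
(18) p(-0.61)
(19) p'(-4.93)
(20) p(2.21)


(1) = -32.08
(2) = 6.86
(3) = -61.23
(4) = -13.68
(5) = 75.28
(6) = -110.94
(7) = -1.52
(8) = -53.84
(9) = 76.00
(10) = 8.88
(11) = -20.00
(12) = -347.19
(13) = -57.32
(14) = -18.00
(15) = 33.04
(16) = -354.00
(17) = 31.20
(18) = 2.07
(19) = 43.44
(20) = -4.70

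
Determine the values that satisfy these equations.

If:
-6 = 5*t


Then:
t = -6/5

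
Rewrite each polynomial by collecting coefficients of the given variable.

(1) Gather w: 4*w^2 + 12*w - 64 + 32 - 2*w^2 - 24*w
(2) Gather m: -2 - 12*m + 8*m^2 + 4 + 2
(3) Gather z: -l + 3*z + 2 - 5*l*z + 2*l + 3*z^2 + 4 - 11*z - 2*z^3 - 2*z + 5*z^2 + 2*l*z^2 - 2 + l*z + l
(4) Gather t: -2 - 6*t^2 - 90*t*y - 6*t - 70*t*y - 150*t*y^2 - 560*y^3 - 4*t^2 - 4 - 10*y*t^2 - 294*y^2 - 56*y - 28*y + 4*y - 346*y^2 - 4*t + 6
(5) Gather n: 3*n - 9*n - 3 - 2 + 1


(1) = 2*w^2 - 12*w - 32
(2) = 8*m^2 - 12*m + 4
(3) = 2*l - 2*z^3 + z^2*(2*l + 8) + z*(-4*l - 10) + 4
(4) = t^2*(-10*y - 10) + t*(-150*y^2 - 160*y - 10) - 560*y^3 - 640*y^2 - 80*y
(5) = -6*n - 4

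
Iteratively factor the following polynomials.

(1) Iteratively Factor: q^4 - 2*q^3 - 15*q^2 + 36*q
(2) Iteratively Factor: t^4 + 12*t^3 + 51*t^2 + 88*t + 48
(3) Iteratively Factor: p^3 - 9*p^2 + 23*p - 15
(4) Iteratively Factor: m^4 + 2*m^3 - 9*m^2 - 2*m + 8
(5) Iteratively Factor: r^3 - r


(1) = (q + 4)*(q^3 - 6*q^2 + 9*q) = q*(q + 4)*(q^2 - 6*q + 9) = q*(q - 3)*(q + 4)*(q - 3)
(2) = (t + 4)*(t^3 + 8*t^2 + 19*t + 12) = (t + 1)*(t + 4)*(t^2 + 7*t + 12) = (t + 1)*(t + 3)*(t + 4)*(t + 4)
(3) = (p - 5)*(p^2 - 4*p + 3) = (p - 5)*(p - 1)*(p - 3)
(4) = (m + 1)*(m^3 + m^2 - 10*m + 8) = (m - 1)*(m + 1)*(m^2 + 2*m - 8) = (m - 2)*(m - 1)*(m + 1)*(m + 4)
(5) = (r - 1)*(r^2 + r) = r*(r - 1)*(r + 1)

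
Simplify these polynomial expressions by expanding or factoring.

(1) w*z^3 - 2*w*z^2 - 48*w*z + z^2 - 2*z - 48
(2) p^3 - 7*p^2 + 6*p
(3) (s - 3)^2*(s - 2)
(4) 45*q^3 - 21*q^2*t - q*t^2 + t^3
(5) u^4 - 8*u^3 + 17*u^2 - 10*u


(1) = (z - 8)*(z + 6)*(w*z + 1)
(2) = p*(p - 6)*(p - 1)
(3) = s^3 - 8*s^2 + 21*s - 18
(4) = (-3*q + t)^2*(5*q + t)
(5) = u*(u - 5)*(u - 2)*(u - 1)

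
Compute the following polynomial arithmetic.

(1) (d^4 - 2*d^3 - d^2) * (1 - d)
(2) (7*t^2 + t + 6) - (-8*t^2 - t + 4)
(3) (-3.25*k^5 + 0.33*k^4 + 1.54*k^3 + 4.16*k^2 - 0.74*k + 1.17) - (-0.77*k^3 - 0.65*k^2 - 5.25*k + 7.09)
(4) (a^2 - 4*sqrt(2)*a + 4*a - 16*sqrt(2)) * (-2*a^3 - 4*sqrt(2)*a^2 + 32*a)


(1) = -d^5 + 3*d^4 - d^3 - d^2
(2) = 15*t^2 + 2*t + 2
(3) = -3.25*k^5 + 0.33*k^4 + 2.31*k^3 + 4.81*k^2 + 4.51*k - 5.92
(4) = -2*a^5 - 8*a^4 + 4*sqrt(2)*a^4 + 16*sqrt(2)*a^3 + 64*a^3 - 128*sqrt(2)*a^2 + 256*a^2 - 512*sqrt(2)*a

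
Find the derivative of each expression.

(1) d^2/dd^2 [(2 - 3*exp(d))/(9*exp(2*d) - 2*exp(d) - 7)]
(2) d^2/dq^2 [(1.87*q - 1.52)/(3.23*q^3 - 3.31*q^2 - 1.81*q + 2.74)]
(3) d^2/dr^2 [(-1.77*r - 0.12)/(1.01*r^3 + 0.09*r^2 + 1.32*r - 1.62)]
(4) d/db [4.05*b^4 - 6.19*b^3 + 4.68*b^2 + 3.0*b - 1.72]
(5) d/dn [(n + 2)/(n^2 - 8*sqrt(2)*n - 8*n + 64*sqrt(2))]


(1) = (-243*exp(4*d) + 594*exp(3*d) - 1242*exp(2*d) + 554*exp(d) - 175)*exp(d)/(729*exp(6*d) - 486*exp(5*d) - 1593*exp(4*d) + 748*exp(3*d) + 1239*exp(2*d) - 294*exp(d) - 343)
(2) = (117.057138*q^5 - 310.252482*q^4 + 322.853392*q^3 - 245.199864*q^2 + 127.83366*q - 18.982164)/(33.698267*q^9 - 103.598697*q^8 + 49.513962*q^7 + 165.601265*q^6 - 203.511186*q^5 - 38.585703*q^4 + 165.312587*q^3 - 47.620926*q^2 - 40.766268*q + 20.570824)
(3) = (-10.833462*r^5 - 2.434302*r^4 + 4.516326*r^3 - 35.718624*r^2 - 2.811996*r - 8.023104)/(1.030301*r^9 + 0.275427*r^8 + 4.064139*r^7 - 4.237029*r^6 + 4.428*r^5 - 12.527622*r^4 + 9.097164*r^3 - 7.759476*r^2 + 10.392624*r - 4.251528)
(4) = 16.2*b^3 - 18.57*b^2 + 9.36*b + 3.0
(5) = (n^2 - 8*sqrt(2)*n - 8*n + 2*(n + 2)*(-n + 4 + 4*sqrt(2)) + 64*sqrt(2))/(n^2 - 8*sqrt(2)*n - 8*n + 64*sqrt(2))^2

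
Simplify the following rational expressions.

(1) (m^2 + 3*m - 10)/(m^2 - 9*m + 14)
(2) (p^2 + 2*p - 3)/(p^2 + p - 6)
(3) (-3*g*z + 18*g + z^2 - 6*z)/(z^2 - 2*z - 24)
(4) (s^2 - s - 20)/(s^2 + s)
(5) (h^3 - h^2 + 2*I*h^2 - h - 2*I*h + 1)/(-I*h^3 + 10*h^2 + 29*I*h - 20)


(1) = (m + 5)/(m - 7)
(2) = (p - 1)/(p - 2)
(3) = (-3*g + z)/(z + 4)
(4) = (s^2 - s - 20)/(s^2 + s)
(5) = (I*h^2 + h*(-1 - I) + 1)/(h^2 + 9*I*h - 20)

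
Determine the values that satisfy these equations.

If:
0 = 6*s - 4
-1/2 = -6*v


Then:
s = 2/3
v = 1/12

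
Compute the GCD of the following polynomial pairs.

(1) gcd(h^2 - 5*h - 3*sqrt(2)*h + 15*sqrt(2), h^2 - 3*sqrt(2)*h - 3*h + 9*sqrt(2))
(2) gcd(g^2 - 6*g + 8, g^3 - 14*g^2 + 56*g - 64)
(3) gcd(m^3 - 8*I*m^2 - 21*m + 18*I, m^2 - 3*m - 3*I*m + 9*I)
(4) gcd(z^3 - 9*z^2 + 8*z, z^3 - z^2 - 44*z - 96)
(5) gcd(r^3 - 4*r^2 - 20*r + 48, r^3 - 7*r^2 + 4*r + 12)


(1) = h - 3*sqrt(2)
(2) = gcd((g - 4)*(g - 2), (g - 8)*(g - 4)*(g - 2)) = g^2 - 6*g + 8
(3) = gcd((m - 3*I)^2*(m - 2*I), (m - 3)*(m - 3*I)) = m - 3*I
(4) = gcd(z*(z - 8)*(z - 1), (z - 8)*(z + 3)*(z + 4)) = z - 8
(5) = r^2 - 8*r + 12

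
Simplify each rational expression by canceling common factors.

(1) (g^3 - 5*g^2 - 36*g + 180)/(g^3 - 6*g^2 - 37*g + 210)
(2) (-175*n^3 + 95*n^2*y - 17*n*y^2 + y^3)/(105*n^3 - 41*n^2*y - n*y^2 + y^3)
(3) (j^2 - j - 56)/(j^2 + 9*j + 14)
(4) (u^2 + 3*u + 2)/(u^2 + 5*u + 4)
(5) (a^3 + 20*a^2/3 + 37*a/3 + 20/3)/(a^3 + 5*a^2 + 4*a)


(1) = (g - 6)/(g - 7)
(2) = (35*n^2 - 12*n*y + y^2)/(-21*n^2 + 4*n*y + y^2)
(3) = (j - 8)/(j + 2)
(4) = (u + 2)/(u + 4)
(5) = (3*a + 5)/(3*a)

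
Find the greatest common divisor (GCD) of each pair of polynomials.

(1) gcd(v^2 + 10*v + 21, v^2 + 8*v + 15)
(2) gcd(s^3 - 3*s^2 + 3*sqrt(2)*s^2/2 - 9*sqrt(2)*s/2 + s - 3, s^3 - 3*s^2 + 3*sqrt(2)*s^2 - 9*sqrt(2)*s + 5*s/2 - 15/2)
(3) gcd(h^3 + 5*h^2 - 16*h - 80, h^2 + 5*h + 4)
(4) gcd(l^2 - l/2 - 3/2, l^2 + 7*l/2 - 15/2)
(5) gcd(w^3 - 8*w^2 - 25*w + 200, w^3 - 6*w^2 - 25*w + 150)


(1) = v + 3
(2) = gcd((s - 3)*(s + sqrt(2)/2)*(s + sqrt(2)), (s - 3)*(s + sqrt(2)/2)*(s + 5*sqrt(2)/2)) = s^2 + s*(-3 + sqrt(2)/2) - 3*sqrt(2)/2
(3) = h + 4
(4) = l - 3/2
(5) = gcd((w - 8)*(w - 5)*(w + 5), (w - 6)*(w - 5)*(w + 5)) = w^2 - 25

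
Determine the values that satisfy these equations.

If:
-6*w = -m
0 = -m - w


Then:
m = 0
w = 0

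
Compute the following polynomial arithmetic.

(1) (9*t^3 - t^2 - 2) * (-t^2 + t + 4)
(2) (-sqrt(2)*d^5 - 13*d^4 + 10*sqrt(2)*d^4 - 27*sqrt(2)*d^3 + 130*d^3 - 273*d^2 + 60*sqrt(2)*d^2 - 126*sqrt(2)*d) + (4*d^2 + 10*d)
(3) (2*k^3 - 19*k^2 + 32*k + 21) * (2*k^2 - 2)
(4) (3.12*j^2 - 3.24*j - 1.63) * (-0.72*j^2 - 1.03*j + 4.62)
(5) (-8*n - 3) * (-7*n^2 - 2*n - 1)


(1) = -9*t^5 + 10*t^4 + 35*t^3 - 2*t^2 - 2*t - 8
(2) = -sqrt(2)*d^5 - 13*d^4 + 10*sqrt(2)*d^4 - 27*sqrt(2)*d^3 + 130*d^3 - 269*d^2 + 60*sqrt(2)*d^2 - 126*sqrt(2)*d + 10*d
(3) = 4*k^5 - 38*k^4 + 60*k^3 + 80*k^2 - 64*k - 42
(4) = -2.2464*j^4 - 0.8808*j^3 + 18.9252*j^2 - 13.2899*j - 7.5306
(5) = 56*n^3 + 37*n^2 + 14*n + 3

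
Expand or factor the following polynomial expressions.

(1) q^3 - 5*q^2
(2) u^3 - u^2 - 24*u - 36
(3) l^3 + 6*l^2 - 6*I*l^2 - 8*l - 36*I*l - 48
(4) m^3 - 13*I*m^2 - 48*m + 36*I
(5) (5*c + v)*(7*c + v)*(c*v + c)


(1) = q^2*(q - 5)
(2) = (u - 6)*(u + 2)*(u + 3)
(3) = (l + 6)*(l - 4*I)*(l - 2*I)
(4) = (m - 6*I)^2*(m - I)
(5) = 35*c^3*v + 35*c^3 + 12*c^2*v^2 + 12*c^2*v + c*v^3 + c*v^2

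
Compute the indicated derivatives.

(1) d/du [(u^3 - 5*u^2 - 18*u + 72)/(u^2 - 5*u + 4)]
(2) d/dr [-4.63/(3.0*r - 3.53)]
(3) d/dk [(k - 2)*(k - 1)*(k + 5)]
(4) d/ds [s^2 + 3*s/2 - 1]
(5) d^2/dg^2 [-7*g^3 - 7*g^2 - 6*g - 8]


(1) = (u^4 - 10*u^3 + 55*u^2 - 184*u + 288)/(u^4 - 10*u^3 + 33*u^2 - 40*u + 16)
(2) = 13.89/(3.0*r - 3.53)^2
(3) = 3*k^2 + 4*k - 13
(4) = 2*s + 3/2
(5) = -42*g - 14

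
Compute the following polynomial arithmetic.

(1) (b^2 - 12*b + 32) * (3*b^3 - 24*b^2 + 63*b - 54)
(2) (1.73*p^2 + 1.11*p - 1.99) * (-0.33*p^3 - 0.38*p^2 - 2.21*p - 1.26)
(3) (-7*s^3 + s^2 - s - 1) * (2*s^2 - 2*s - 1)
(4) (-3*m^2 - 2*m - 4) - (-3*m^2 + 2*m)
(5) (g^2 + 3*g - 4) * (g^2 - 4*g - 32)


(1) = 3*b^5 - 60*b^4 + 447*b^3 - 1578*b^2 + 2664*b - 1728
(2) = -0.5709*p^5 - 1.0237*p^4 - 3.5884*p^3 - 3.8767*p^2 + 2.9993*p + 2.5074
(3) = -14*s^5 + 16*s^4 + 3*s^3 - s^2 + 3*s + 1
(4) = -4*m - 4
(5) = g^4 - g^3 - 48*g^2 - 80*g + 128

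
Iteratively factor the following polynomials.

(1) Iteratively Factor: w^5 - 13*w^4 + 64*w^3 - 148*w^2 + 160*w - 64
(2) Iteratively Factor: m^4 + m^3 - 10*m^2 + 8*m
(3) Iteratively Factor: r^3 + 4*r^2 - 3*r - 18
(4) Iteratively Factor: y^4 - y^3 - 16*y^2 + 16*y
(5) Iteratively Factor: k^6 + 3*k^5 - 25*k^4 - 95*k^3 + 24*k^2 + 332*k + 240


(1) = (w - 4)*(w^4 - 9*w^3 + 28*w^2 - 36*w + 16) = (w - 4)^2*(w^3 - 5*w^2 + 8*w - 4) = (w - 4)^2*(w - 2)*(w^2 - 3*w + 2) = (w - 4)^2*(w - 2)^2*(w - 1)
(2) = (m + 4)*(m^3 - 3*m^2 + 2*m) = (m - 1)*(m + 4)*(m^2 - 2*m) = (m - 2)*(m - 1)*(m + 4)*(m)
(3) = (r + 3)*(r^2 + r - 6) = (r - 2)*(r + 3)*(r + 3)
(4) = (y)*(y^3 - y^2 - 16*y + 16) = y*(y - 4)*(y^2 + 3*y - 4) = y*(y - 4)*(y - 1)*(y + 4)
(5) = (k + 3)*(k^5 - 25*k^3 - 20*k^2 + 84*k + 80) = (k + 1)*(k + 3)*(k^4 - k^3 - 24*k^2 + 4*k + 80) = (k - 5)*(k + 1)*(k + 3)*(k^3 + 4*k^2 - 4*k - 16) = (k - 5)*(k + 1)*(k + 2)*(k + 3)*(k^2 + 2*k - 8) = (k - 5)*(k - 2)*(k + 1)*(k + 2)*(k + 3)*(k + 4)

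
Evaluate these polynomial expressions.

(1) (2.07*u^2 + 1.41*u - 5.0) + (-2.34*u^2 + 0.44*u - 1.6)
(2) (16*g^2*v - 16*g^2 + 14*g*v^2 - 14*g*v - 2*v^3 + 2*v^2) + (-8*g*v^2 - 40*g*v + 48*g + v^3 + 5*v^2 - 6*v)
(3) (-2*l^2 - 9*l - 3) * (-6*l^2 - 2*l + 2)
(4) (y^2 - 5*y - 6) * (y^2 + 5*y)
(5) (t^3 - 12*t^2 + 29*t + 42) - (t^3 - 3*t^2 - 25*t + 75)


(1) = -0.27*u^2 + 1.85*u - 6.6
(2) = 16*g^2*v - 16*g^2 + 6*g*v^2 - 54*g*v + 48*g - v^3 + 7*v^2 - 6*v
(3) = 12*l^4 + 58*l^3 + 32*l^2 - 12*l - 6
(4) = y^4 - 31*y^2 - 30*y
(5) = -9*t^2 + 54*t - 33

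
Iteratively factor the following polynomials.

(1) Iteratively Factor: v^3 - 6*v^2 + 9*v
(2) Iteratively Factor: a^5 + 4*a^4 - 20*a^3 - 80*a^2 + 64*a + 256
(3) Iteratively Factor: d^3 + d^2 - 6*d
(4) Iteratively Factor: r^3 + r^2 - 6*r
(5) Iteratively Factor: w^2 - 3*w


(1) = (v)*(v^2 - 6*v + 9) = v*(v - 3)*(v - 3)
(2) = (a + 2)*(a^4 + 2*a^3 - 24*a^2 - 32*a + 128) = (a - 2)*(a + 2)*(a^3 + 4*a^2 - 16*a - 64) = (a - 2)*(a + 2)*(a + 4)*(a^2 - 16) = (a - 4)*(a - 2)*(a + 2)*(a + 4)*(a + 4)
(3) = (d)*(d^2 + d - 6) = d*(d + 3)*(d - 2)
(4) = (r)*(r^2 + r - 6) = r*(r + 3)*(r - 2)
(5) = (w - 3)*(w)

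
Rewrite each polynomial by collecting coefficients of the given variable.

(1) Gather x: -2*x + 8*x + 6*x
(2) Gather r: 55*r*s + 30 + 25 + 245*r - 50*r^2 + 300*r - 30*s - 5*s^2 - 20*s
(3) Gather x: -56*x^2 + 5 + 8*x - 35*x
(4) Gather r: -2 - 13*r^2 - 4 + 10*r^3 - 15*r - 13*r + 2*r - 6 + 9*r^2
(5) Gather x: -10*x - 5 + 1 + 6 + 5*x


(1) = 12*x
(2) = -50*r^2 + r*(55*s + 545) - 5*s^2 - 50*s + 55
(3) = -56*x^2 - 27*x + 5
(4) = 10*r^3 - 4*r^2 - 26*r - 12
(5) = 2 - 5*x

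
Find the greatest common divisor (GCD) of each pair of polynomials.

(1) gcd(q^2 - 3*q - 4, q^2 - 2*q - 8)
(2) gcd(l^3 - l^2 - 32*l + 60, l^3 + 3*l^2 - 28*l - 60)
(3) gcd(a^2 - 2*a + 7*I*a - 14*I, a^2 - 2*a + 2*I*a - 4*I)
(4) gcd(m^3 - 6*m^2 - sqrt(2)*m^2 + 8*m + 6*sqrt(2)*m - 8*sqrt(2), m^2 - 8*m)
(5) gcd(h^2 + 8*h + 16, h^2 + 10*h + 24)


(1) = q - 4
(2) = gcd((l - 5)*(l - 2)*(l + 6), (l - 5)*(l + 2)*(l + 6)) = l^2 + l - 30
(3) = gcd((a - 2)*(a + 7*I), (a - 2)*(a + 2*I)) = a - 2
(4) = gcd((m - 4)*(m - 2)*(m - sqrt(2)), m*(m - 8)) = 1
(5) = h + 4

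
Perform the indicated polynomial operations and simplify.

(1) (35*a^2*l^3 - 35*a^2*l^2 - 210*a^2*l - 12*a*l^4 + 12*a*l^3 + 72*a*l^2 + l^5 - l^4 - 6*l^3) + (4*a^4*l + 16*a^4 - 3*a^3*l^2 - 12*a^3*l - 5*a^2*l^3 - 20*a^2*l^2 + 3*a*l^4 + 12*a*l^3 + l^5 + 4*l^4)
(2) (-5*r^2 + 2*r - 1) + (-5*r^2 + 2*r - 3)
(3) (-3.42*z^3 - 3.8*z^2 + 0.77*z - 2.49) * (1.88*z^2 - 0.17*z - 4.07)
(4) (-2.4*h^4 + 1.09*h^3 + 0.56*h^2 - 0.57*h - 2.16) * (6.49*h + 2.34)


(1) = 4*a^4*l + 16*a^4 - 3*a^3*l^2 - 12*a^3*l + 30*a^2*l^3 - 55*a^2*l^2 - 210*a^2*l - 9*a*l^4 + 24*a*l^3 + 72*a*l^2 + 2*l^5 + 3*l^4 - 6*l^3
(2) = -10*r^2 + 4*r - 4
(3) = -6.4296*z^5 - 6.5626*z^4 + 16.013*z^3 + 10.6539*z^2 - 2.7106*z + 10.1343
(4) = -15.576*h^5 + 1.4581*h^4 + 6.185*h^3 - 2.3889*h^2 - 15.3522*h - 5.0544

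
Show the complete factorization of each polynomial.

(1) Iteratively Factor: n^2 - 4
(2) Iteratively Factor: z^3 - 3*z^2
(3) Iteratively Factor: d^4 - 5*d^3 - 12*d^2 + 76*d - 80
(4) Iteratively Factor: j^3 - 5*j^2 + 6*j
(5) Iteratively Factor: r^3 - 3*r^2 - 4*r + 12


(1) = (n - 2)*(n + 2)
(2) = (z - 3)*(z^2) = z*(z - 3)*(z)
(3) = (d + 4)*(d^3 - 9*d^2 + 24*d - 20) = (d - 5)*(d + 4)*(d^2 - 4*d + 4) = (d - 5)*(d - 2)*(d + 4)*(d - 2)
(4) = (j - 3)*(j^2 - 2*j) = j*(j - 3)*(j - 2)
(5) = (r - 2)*(r^2 - r - 6) = (r - 3)*(r - 2)*(r + 2)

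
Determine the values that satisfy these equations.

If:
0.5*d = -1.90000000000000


Then:
d = -3.80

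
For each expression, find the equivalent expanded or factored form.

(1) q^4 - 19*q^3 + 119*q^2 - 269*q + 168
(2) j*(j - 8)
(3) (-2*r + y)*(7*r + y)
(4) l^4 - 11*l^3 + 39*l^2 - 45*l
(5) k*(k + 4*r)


(1) = (q - 8)*(q - 7)*(q - 3)*(q - 1)
(2) = j^2 - 8*j
(3) = -14*r^2 + 5*r*y + y^2
(4) = l*(l - 5)*(l - 3)^2
(5) = k^2 + 4*k*r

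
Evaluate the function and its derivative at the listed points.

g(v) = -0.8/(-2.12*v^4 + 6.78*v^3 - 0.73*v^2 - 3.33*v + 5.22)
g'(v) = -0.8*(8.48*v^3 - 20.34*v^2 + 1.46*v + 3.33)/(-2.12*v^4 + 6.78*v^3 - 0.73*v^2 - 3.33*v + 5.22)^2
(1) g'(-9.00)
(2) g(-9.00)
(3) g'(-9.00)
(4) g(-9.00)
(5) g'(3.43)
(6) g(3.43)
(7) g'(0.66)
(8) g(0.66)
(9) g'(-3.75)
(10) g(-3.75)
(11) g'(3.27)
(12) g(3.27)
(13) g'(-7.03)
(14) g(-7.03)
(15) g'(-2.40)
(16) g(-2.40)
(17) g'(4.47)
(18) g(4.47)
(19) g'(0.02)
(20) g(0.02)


(1) = 0.00
(2) = 0.00
(3) = 0.00
(4) = 0.00
(5) = -0.07
(6) = 0.02
(7) = 0.09
(8) = -0.19
(9) = 0.00
(10) = 0.00
(11) = -0.20
(12) = 0.04
(13) = 0.00
(14) = 0.00
(15) = 0.01
(16) = 0.01
(17) = -0.00
(18) = 0.00
(19) = -0.10
(20) = -0.16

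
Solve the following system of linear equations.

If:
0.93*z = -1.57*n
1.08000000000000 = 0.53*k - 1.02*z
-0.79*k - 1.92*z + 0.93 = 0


Then:
k = 1.66
n = 0.12
z = -0.20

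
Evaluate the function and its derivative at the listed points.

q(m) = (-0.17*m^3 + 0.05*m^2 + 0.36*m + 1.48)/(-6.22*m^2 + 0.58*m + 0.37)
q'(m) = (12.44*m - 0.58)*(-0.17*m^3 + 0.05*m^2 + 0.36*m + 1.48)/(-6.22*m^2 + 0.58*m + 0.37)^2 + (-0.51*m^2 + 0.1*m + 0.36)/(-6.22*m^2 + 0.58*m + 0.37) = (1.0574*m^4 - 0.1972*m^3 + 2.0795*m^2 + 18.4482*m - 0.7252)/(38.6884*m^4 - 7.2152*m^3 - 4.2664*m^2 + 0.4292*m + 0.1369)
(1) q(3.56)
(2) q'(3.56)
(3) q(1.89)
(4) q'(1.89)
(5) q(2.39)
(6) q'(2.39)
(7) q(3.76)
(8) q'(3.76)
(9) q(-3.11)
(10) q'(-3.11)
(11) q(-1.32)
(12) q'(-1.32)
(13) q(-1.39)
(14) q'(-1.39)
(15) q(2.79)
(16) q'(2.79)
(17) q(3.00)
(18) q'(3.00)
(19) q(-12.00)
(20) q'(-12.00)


(1) = 0.06
(2) = 0.04
(3) = -0.06
(4) = 0.12
(5) = -0.01
(6) = 0.08
(7) = 0.06
(8) = 0.04
(9) = -0.10
(10) = 0.02
(11) = -0.13
(12) = -0.14
(13) = -0.12
(14) = -0.12
(15) = 0.02
(16) = 0.06
(17) = 0.03
(18) = 0.05
(19) = -0.33
(20) = 0.03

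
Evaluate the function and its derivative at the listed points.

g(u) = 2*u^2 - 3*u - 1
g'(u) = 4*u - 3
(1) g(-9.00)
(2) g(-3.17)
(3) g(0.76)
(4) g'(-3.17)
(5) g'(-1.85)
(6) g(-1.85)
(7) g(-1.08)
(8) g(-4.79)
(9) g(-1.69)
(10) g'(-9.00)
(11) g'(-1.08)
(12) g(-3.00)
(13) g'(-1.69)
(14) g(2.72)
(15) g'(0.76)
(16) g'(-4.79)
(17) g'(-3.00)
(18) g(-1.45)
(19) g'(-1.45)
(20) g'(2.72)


(1) = 188.00
(2) = 28.61
(3) = -2.12
(4) = -15.68
(5) = -10.40
(6) = 11.40
(7) = 4.57
(8) = 59.26
(9) = 9.78
(10) = -39.00
(11) = -7.32
(12) = 26.00
(13) = -9.76
(14) = 5.64
(15) = 0.04
(16) = -22.16
(17) = -15.00
(18) = 7.55
(19) = -8.80
(20) = 7.88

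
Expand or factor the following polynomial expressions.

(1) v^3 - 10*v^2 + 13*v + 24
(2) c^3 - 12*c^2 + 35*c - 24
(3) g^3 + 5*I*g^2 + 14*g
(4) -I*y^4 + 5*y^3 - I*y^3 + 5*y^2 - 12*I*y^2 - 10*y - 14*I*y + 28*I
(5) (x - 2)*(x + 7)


(1) = (v - 8)*(v - 3)*(v + 1)
(2) = (c - 8)*(c - 3)*(c - 1)
(3) = g*(g - 2*I)*(g + 7*I)
(4) = (y + 2)*(y - 2*I)*(y + 7*I)*(-I*y + I)
(5) = x^2 + 5*x - 14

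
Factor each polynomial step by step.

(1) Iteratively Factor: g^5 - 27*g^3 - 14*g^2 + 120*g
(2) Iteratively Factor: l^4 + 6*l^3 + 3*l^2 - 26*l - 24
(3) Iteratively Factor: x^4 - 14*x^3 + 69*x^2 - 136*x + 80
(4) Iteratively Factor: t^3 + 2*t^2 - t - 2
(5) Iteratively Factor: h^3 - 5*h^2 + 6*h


(1) = (g - 5)*(g^4 + 5*g^3 - 2*g^2 - 24*g) = (g - 5)*(g + 3)*(g^3 + 2*g^2 - 8*g) = (g - 5)*(g + 3)*(g + 4)*(g^2 - 2*g) = g*(g - 5)*(g + 3)*(g + 4)*(g - 2)
(2) = (l - 2)*(l^3 + 8*l^2 + 19*l + 12) = (l - 2)*(l + 4)*(l^2 + 4*l + 3) = (l - 2)*(l + 1)*(l + 4)*(l + 3)
(3) = (x - 4)*(x^3 - 10*x^2 + 29*x - 20) = (x - 4)^2*(x^2 - 6*x + 5) = (x - 4)^2*(x - 1)*(x - 5)
(4) = (t + 2)*(t^2 - 1) = (t - 1)*(t + 2)*(t + 1)
(5) = (h - 3)*(h^2 - 2*h) = (h - 3)*(h - 2)*(h)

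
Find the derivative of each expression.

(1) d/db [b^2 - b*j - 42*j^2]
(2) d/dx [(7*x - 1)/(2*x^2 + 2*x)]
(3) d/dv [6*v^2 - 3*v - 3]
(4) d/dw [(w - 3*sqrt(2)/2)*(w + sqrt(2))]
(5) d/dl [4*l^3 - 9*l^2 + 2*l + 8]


(1) = 2*b - j
(2) = (-7*x^2 + 2*x + 1)/(2*x^2*(x^2 + 2*x + 1))
(3) = 12*v - 3
(4) = 2*w - sqrt(2)/2
(5) = 12*l^2 - 18*l + 2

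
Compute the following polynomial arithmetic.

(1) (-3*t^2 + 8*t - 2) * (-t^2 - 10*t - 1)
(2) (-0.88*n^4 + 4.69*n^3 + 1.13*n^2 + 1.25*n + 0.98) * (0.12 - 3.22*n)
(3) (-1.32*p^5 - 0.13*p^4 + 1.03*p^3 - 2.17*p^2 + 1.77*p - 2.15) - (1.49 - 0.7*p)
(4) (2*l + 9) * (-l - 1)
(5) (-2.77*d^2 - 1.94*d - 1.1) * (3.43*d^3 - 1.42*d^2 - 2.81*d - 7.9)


(1) = 3*t^4 + 22*t^3 - 75*t^2 + 12*t + 2
(2) = 2.8336*n^5 - 15.2074*n^4 - 3.0758*n^3 - 3.8894*n^2 - 3.0056*n + 0.1176
(3) = -1.32*p^5 - 0.13*p^4 + 1.03*p^3 - 2.17*p^2 + 2.47*p - 3.64
(4) = -2*l^2 - 11*l - 9
(5) = -9.5011*d^5 - 2.7208*d^4 + 6.7655*d^3 + 28.8964*d^2 + 18.417*d + 8.69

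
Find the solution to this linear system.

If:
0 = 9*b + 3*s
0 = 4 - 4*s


Then:
b = -1/3
s = 1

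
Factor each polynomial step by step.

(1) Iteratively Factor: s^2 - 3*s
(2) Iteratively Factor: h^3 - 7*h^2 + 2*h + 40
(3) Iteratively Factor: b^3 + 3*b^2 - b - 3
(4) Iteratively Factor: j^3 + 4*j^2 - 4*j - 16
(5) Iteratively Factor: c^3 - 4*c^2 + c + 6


(1) = (s)*(s - 3)
(2) = (h - 4)*(h^2 - 3*h - 10) = (h - 4)*(h + 2)*(h - 5)
(3) = (b + 3)*(b^2 - 1) = (b + 1)*(b + 3)*(b - 1)
(4) = (j - 2)*(j^2 + 6*j + 8) = (j - 2)*(j + 2)*(j + 4)
(5) = (c - 2)*(c^2 - 2*c - 3) = (c - 2)*(c + 1)*(c - 3)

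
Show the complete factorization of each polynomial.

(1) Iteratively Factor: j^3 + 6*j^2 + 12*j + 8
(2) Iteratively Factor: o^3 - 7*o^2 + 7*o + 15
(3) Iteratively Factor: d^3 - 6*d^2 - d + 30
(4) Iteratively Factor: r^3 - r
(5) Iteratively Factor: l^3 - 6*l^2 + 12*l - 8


(1) = (j + 2)*(j^2 + 4*j + 4) = (j + 2)^2*(j + 2)
(2) = (o - 5)*(o^2 - 2*o - 3) = (o - 5)*(o + 1)*(o - 3)
(3) = (d + 2)*(d^2 - 8*d + 15) = (d - 5)*(d + 2)*(d - 3)
(4) = (r)*(r^2 - 1) = r*(r + 1)*(r - 1)
(5) = (l - 2)*(l^2 - 4*l + 4) = (l - 2)^2*(l - 2)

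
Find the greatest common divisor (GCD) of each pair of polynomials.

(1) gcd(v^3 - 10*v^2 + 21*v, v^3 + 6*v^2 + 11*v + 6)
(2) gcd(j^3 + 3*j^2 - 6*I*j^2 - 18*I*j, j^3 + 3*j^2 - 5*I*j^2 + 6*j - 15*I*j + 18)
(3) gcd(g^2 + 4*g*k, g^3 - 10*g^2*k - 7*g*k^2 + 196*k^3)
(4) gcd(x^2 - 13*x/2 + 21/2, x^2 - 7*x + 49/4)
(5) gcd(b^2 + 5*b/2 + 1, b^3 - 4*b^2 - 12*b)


(1) = 1
(2) = j^2 + j*(3 - 6*I) - 18*I
(3) = gcd(g*(g + 4*k), (g - 7*k)^2*(g + 4*k)) = g + 4*k
(4) = gcd((x - 7/2)*(x - 3), (x - 7/2)^2) = x - 7/2
(5) = b + 2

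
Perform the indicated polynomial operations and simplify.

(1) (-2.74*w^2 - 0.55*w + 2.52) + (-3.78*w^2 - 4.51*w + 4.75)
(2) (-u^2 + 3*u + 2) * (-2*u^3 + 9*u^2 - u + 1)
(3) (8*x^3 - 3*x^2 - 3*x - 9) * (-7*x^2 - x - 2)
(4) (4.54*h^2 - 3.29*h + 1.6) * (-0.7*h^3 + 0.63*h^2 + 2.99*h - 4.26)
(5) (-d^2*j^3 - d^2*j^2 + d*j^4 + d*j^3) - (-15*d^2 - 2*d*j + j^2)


(1) = -6.52*w^2 - 5.06*w + 7.27
(2) = 2*u^5 - 15*u^4 + 24*u^3 + 14*u^2 + u + 2
(3) = -56*x^5 + 13*x^4 + 8*x^3 + 72*x^2 + 15*x + 18
(4) = -3.178*h^5 + 5.1632*h^4 + 10.3819*h^3 - 28.1695*h^2 + 18.7994*h - 6.816
(5) = -d^2*j^3 - d^2*j^2 + 15*d^2 + d*j^4 + d*j^3 + 2*d*j - j^2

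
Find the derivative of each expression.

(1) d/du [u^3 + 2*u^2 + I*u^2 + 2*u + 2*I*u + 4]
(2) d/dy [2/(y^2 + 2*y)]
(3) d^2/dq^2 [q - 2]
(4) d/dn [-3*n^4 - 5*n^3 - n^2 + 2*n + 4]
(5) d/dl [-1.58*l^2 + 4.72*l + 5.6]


(1) = 3*u^2 + 2*u*(2 + I) + 2 + 2*I
(2) = 4*(-y - 1)/(y^2*(y + 2)^2)
(3) = 0
(4) = -12*n^3 - 15*n^2 - 2*n + 2
(5) = 4.72 - 3.16*l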